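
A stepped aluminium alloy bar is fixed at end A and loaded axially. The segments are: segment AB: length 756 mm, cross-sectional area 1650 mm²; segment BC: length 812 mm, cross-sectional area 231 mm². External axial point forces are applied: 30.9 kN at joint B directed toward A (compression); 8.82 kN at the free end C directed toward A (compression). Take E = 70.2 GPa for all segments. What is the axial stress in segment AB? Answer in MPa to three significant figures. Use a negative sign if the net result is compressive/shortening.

-24.1 MPa

Internal axial forces (sectioning from the free end, tension +): N_BC = -8.82 kN, N_AB = -39.72 kN.
σ_AB = N_AB/A_AB = -39720/1650 = -24.07 MPa.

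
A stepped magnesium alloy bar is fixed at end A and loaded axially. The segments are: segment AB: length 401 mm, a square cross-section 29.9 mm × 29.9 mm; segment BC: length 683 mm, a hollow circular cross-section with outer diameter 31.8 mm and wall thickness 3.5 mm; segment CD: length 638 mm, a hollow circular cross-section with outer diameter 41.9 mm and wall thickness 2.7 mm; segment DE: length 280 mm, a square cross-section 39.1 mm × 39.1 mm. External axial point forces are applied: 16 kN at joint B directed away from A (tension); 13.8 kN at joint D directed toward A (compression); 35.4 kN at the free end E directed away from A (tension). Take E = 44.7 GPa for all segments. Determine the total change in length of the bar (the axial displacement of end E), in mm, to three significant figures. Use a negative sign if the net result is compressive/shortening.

2.51 mm

Internal axial forces (sectioning from the free end, tension +): N_DE = 35.4 kN, N_CD = 21.6 kN, N_BC = 21.6 kN, N_AB = 37.6 kN.
A_AB = 894 mm².
A_BC = 311.2 mm².
A_CD = 332.5 mm².
A_DE = 1529 mm².
δ_AB = 37600·401/(894·44700) = 0.3773 mm
δ_BC = 21600·683/(311.2·44700) = 1.061 mm
δ_CD = 21600·638/(332.5·44700) = 0.9272 mm
δ_DE = 35400·280/(1529·44700) = 0.145 mm
δ = Σδ_i = 2.51 mm.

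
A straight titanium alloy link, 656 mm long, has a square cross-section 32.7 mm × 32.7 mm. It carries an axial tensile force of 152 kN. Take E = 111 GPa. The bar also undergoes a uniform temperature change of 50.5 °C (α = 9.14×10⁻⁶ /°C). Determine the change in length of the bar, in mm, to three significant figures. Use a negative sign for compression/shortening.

A = 1069 mm².
δ_mech = NL/(AE) = 152000·656/(1069·111000) = 0.8401 mm.
δ_thermal = αLΔT = 9.14e-6·656·50.5 = 0.3028 mm.
δ = δ_mech + δ_thermal = 1.143 mm.

1.14 mm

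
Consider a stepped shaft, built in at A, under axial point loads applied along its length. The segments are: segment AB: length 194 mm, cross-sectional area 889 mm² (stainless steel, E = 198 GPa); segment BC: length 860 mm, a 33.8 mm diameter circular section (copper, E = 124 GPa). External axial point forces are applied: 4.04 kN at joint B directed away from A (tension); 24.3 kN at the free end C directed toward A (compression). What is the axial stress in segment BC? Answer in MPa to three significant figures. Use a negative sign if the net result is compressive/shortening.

-27.1 MPa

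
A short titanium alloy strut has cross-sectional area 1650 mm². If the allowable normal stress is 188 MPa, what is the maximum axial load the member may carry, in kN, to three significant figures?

P_max = σ_allow · A = 188 · 1650 = 310200 N = 310.2 kN.

310 kN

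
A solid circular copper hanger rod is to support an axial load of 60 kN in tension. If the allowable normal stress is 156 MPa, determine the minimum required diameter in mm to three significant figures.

22.1 mm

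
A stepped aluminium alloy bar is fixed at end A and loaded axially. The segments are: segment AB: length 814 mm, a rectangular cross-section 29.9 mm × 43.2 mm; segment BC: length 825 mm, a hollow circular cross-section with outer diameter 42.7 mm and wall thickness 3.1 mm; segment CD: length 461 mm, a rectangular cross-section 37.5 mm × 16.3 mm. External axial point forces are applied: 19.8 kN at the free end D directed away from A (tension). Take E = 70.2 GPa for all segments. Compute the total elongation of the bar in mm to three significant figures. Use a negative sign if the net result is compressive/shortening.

0.994 mm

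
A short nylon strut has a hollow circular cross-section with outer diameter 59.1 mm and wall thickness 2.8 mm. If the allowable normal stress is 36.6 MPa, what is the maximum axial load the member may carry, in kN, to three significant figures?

18.1 kN

A = 495.2 mm².
P_max = σ_allow · A = 36.6 · 495.2 = 18130 N = 18.13 kN.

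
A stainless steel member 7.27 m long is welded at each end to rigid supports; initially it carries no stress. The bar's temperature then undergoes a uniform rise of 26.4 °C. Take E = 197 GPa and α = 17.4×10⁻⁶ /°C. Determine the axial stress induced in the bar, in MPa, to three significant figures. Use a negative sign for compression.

-90.5 MPa

Free thermal expansion αLΔT = 17.4e-6 · 7270 · 26.4 = 3.34 mm.
The walls impose strain ε = −(3.34)/7270 = -4.5936e-04; σ = Eε = 197000 · -4.5936e-04 = -90.49 MPa.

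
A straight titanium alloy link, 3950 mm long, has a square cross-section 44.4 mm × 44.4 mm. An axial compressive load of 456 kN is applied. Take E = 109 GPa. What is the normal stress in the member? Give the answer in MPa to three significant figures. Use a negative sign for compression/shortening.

A = 1971 mm².
σ = N/A = -456000/1971 = -231.3 MPa.

-231 MPa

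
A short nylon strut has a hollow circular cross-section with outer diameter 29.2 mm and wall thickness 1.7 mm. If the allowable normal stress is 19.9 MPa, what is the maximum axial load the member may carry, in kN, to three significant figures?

2.92 kN

A = 146.9 mm².
P_max = σ_allow · A = 19.9 · 146.9 = 2923 N = 2.923 kN.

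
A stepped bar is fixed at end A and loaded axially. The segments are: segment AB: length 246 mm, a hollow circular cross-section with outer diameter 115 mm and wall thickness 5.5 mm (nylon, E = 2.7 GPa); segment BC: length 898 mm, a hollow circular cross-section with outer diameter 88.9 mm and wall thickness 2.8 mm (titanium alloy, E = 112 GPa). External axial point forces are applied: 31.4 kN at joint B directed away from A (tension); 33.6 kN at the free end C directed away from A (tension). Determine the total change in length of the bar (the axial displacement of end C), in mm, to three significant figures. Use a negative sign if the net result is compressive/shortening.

3.49 mm

Internal axial forces (sectioning from the free end, tension +): N_BC = 33.6 kN, N_AB = 65 kN.
A_AB = 1892 mm².
A_BC = 757.4 mm².
δ_AB = 65000·246/(1892·2700) = 3.13 mm
δ_BC = 33600·898/(757.4·112000) = 0.3557 mm
δ = Σδ_i = 3.486 mm.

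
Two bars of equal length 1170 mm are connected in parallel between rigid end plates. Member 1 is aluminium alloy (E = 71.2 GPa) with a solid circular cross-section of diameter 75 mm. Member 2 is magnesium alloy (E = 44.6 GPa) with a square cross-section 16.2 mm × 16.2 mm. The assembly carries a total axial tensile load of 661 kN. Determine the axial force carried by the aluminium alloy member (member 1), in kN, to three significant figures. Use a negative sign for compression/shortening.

637 kN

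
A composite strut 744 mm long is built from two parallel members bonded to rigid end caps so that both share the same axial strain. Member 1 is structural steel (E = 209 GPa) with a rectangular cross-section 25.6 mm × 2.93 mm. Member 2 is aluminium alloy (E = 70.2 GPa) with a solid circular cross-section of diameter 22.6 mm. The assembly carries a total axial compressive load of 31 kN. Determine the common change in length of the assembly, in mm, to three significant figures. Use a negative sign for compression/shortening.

A_1 = 75.01 mm².
A_2 = 401.1 mm².
Equal strain + equilibrium ⇒ each member carries load in proportion to AE: A₁E₁ = 15680000 N, A₂E₂ = 28160000 N, ΣAE = 43840000 N.
δ = PL/ΣAE = -31000·744/43840000 = -0.5261 mm.

-0.526 mm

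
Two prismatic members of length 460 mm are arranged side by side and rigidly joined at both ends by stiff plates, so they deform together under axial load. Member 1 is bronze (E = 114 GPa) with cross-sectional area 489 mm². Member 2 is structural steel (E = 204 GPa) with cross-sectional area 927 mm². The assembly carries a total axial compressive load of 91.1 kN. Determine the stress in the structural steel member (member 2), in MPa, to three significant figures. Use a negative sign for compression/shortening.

Equal strain + equilibrium ⇒ each member carries load in proportion to AE: A₁E₁ = 55750000 N, A₂E₂ = 189100000 N, ΣAE = 244900000 N.
σ₂ = P·E₂/ΣAE = -91100·204000/244900000 = -75.9 MPa.

-75.9 MPa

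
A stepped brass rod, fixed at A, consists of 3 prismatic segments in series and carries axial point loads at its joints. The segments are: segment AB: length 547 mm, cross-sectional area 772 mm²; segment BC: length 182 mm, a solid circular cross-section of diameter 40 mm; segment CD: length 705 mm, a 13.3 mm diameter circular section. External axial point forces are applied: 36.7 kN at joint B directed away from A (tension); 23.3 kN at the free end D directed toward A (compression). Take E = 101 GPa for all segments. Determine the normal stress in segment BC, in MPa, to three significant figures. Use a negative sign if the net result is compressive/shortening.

-18.5 MPa

Internal axial forces (sectioning from the free end, tension +): N_CD = -23.3 kN, N_BC = -23.3 kN, N_AB = 13.4 kN.
A_BC = 1257 mm².
σ_BC = N_BC/A_BC = -23300/1257 = -18.54 MPa.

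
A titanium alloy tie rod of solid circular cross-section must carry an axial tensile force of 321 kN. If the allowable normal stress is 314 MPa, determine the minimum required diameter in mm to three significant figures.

36.1 mm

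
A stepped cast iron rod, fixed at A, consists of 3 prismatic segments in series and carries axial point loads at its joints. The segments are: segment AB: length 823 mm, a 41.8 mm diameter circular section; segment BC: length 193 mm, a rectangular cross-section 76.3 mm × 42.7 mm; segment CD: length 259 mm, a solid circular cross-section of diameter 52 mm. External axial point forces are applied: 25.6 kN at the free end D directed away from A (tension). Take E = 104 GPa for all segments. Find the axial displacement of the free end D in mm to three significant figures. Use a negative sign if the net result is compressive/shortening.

0.192 mm

Internal axial forces (sectioning from the free end, tension +): N_CD = 25.6 kN, N_BC = 25.6 kN, N_AB = 25.6 kN.
A_AB = 1372 mm².
A_BC = 3258 mm².
A_CD = 2124 mm².
δ_AB = 25600·823/(1372·104000) = 0.1476 mm
δ_BC = 25600·193/(3258·104000) = 0.01458 mm
δ_CD = 25600·259/(2124·104000) = 0.03002 mm
δ = Σδ_i = 0.1922 mm.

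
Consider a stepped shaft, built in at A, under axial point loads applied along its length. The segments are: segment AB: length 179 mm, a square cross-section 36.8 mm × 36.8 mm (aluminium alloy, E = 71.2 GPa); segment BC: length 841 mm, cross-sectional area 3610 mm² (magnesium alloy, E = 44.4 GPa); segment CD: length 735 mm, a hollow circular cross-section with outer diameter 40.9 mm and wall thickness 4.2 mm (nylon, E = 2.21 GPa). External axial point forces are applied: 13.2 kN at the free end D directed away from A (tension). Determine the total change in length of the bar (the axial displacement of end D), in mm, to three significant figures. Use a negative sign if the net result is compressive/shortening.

Internal axial forces (sectioning from the free end, tension +): N_CD = 13.2 kN, N_BC = 13.2 kN, N_AB = 13.2 kN.
A_AB = 1354 mm².
A_CD = 484.2 mm².
δ_AB = 13200·179/(1354·71200) = 0.0245 mm
δ_BC = 13200·841/(3610·44400) = 0.06926 mm
δ_CD = 13200·735/(484.2·2210) = 9.066 mm
δ = Σδ_i = 9.16 mm.

9.16 mm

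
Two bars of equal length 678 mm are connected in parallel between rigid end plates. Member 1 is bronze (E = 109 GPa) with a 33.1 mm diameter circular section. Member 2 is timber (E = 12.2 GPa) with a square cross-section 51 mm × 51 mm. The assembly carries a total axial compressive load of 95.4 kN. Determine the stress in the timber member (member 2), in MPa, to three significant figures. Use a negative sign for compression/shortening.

A_1 = 860.5 mm².
A_2 = 2601 mm².
Equal strain + equilibrium ⇒ each member carries load in proportion to AE: A₁E₁ = 93790000 N, A₂E₂ = 31730000 N, ΣAE = 125500000 N.
σ₂ = P·E₂/ΣAE = -95400·12200/125500000 = -9.272 MPa.

-9.27 MPa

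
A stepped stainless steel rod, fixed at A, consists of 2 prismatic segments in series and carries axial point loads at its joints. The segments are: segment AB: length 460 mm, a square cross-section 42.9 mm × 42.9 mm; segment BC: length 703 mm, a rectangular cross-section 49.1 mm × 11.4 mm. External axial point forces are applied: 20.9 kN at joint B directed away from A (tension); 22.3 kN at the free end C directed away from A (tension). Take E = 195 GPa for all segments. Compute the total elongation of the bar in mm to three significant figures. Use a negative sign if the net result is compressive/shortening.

Internal axial forces (sectioning from the free end, tension +): N_BC = 22.3 kN, N_AB = 43.2 kN.
A_AB = 1840 mm².
A_BC = 559.7 mm².
δ_AB = 43200·460/(1840·195000) = 0.05537 mm
δ_BC = 22300·703/(559.7·195000) = 0.1436 mm
δ = Σδ_i = 0.199 mm.

0.199 mm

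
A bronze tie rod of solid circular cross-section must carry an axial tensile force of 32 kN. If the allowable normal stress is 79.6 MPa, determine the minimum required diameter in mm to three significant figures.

22.6 mm

Required area A ≥ P/σ_allow = 32000/79.6 = 402 mm².
For a solid circular section, d ≥ √(4A/π) = 22.62 mm.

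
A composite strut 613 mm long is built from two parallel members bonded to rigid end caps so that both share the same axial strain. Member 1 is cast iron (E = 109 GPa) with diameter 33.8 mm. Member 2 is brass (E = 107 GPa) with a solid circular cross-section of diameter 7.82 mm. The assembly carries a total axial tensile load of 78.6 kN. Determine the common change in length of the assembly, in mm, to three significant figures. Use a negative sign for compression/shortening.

0.468 mm

A_1 = 897.3 mm².
A_2 = 48.03 mm².
Equal strain + equilibrium ⇒ each member carries load in proportion to AE: A₁E₁ = 97800000 N, A₂E₂ = 5139000 N, ΣAE = 102900000 N.
δ = PL/ΣAE = 78600·613/102900000 = 0.4681 mm.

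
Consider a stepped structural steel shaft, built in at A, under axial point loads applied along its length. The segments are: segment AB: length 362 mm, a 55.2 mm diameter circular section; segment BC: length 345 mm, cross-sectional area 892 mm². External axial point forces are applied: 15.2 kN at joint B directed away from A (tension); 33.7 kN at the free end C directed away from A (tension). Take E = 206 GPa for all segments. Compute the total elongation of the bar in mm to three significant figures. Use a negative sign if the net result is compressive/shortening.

0.0992 mm

Internal axial forces (sectioning from the free end, tension +): N_BC = 33.7 kN, N_AB = 48.9 kN.
A_AB = 2393 mm².
δ_AB = 48900·362/(2393·206000) = 0.03591 mm
δ_BC = 33700·345/(892·206000) = 0.06327 mm
δ = Σδ_i = 0.09918 mm.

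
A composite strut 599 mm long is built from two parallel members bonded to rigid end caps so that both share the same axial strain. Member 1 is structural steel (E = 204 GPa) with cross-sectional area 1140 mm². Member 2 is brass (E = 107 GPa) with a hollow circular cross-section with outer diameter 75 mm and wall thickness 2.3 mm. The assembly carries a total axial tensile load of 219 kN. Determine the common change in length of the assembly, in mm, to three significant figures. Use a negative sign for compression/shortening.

0.454 mm

A_2 = 525.3 mm².
Equal strain + equilibrium ⇒ each member carries load in proportion to AE: A₁E₁ = 232600000 N, A₂E₂ = 56210000 N, ΣAE = 288800000 N.
δ = PL/ΣAE = 219000·599/288800000 = 0.4543 mm.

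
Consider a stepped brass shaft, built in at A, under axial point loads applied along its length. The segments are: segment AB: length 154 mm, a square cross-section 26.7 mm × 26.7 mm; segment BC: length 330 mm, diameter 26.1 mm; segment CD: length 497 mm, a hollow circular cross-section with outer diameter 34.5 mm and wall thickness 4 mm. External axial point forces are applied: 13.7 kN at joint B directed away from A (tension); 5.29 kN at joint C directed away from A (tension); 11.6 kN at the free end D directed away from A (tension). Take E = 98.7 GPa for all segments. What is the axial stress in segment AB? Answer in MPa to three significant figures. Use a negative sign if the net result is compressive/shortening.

Internal axial forces (sectioning from the free end, tension +): N_CD = 11.6 kN, N_BC = 16.89 kN, N_AB = 30.59 kN.
A_AB = 712.9 mm².
σ_AB = N_AB/A_AB = 30590/712.9 = 42.91 MPa.

42.9 MPa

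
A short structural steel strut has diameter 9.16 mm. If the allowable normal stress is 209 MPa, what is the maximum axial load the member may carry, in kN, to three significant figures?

13.8 kN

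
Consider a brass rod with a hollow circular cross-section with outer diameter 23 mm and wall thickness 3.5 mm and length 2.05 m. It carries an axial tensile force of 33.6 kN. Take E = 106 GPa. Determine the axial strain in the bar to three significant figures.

0.00148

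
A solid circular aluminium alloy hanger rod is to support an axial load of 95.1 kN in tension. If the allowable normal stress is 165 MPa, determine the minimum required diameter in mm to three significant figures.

27.1 mm

Required area A ≥ P/σ_allow = 95100/165 = 576.4 mm².
For a solid circular section, d ≥ √(4A/π) = 27.09 mm.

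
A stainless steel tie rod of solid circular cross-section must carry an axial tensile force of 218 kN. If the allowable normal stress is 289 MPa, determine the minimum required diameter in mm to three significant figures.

31.0 mm

Required area A ≥ P/σ_allow = 218000/289 = 754.3 mm².
For a solid circular section, d ≥ √(4A/π) = 30.99 mm.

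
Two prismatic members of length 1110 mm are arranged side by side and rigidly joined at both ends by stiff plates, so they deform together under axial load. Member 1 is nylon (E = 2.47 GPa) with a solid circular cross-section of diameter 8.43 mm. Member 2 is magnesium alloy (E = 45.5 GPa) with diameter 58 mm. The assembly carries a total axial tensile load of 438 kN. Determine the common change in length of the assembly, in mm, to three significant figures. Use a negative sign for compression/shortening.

4.04 mm

A_1 = 55.81 mm².
A_2 = 2642 mm².
Equal strain + equilibrium ⇒ each member carries load in proportion to AE: A₁E₁ = 137900 N, A₂E₂ = 120200000 N, ΣAE = 120400000 N.
δ = PL/ΣAE = 438000·1110/120400000 = 4.04 mm.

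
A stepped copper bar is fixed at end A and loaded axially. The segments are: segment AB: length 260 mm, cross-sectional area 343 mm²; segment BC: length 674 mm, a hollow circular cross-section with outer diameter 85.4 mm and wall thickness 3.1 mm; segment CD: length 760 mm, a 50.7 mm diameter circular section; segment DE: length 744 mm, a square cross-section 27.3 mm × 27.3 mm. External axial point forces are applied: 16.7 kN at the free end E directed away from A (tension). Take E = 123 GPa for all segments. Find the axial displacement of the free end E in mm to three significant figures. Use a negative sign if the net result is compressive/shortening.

Internal axial forces (sectioning from the free end, tension +): N_DE = 16.7 kN, N_CD = 16.7 kN, N_BC = 16.7 kN, N_AB = 16.7 kN.
A_BC = 801.5 mm².
A_CD = 2019 mm².
A_DE = 745.3 mm².
δ_AB = 16700·260/(343·123000) = 0.1029 mm
δ_BC = 16700·674/(801.5·123000) = 0.1142 mm
δ_CD = 16700·760/(2019·123000) = 0.05111 mm
δ_DE = 16700·744/(745.3·123000) = 0.1355 mm
δ = Σδ_i = 0.4037 mm.

0.404 mm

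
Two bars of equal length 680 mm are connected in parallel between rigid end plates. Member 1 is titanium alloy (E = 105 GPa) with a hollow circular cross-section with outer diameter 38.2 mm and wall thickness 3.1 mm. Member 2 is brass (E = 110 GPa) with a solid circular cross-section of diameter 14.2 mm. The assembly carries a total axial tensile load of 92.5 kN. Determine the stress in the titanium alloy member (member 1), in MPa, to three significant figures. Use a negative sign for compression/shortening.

A_1 = 341.8 mm².
A_2 = 158.4 mm².
Equal strain + equilibrium ⇒ each member carries load in proportion to AE: A₁E₁ = 35890000 N, A₂E₂ = 17420000 N, ΣAE = 53310000 N.
σ₁ = P·E₁/ΣAE = 92500·105000/53310000 = 182.2 MPa.

182 MPa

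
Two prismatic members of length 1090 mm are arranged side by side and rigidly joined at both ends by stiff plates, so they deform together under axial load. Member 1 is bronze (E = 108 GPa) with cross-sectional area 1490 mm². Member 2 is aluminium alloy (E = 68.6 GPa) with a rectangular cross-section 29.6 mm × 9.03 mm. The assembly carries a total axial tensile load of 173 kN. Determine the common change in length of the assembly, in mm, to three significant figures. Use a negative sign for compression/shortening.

A_2 = 267.3 mm².
Equal strain + equilibrium ⇒ each member carries load in proportion to AE: A₁E₁ = 160900000 N, A₂E₂ = 18340000 N, ΣAE = 179300000 N.
δ = PL/ΣAE = 173000·1090/179300000 = 1.052 mm.

1.05 mm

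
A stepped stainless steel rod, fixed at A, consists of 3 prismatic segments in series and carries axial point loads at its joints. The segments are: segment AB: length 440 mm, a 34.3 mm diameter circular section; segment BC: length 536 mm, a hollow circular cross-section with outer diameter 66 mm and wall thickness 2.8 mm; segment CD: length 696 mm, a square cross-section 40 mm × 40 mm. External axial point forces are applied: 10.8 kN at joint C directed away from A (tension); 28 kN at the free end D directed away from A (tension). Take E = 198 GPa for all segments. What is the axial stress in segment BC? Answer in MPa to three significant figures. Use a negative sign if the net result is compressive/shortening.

Internal axial forces (sectioning from the free end, tension +): N_CD = 28 kN, N_BC = 38.8 kN, N_AB = 38.8 kN.
A_BC = 555.9 mm².
σ_BC = N_BC/A_BC = 38800/555.9 = 69.79 MPa.

69.8 MPa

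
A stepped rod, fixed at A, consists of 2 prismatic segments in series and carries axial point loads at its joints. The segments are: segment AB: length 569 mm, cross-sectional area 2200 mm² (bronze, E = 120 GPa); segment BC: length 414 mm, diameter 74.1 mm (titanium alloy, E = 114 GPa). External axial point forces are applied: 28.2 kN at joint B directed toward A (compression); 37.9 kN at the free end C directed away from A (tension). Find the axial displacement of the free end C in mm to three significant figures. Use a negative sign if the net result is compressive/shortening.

0.0528 mm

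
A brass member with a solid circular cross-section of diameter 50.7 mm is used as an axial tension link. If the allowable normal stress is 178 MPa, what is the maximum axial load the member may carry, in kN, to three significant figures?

359 kN

A = 2019 mm².
P_max = σ_allow · A = 178 · 2019 = 359400 N = 359.4 kN.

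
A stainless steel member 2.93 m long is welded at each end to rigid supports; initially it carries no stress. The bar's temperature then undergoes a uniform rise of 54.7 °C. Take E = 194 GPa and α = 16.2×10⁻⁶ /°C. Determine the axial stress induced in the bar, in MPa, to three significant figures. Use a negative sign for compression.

Free thermal expansion αLΔT = 16.2e-6 · 2930 · 54.7 = 2.596 mm.
The walls impose strain ε = −(2.596)/2930 = -8.8614e-04; σ = Eε = 194000 · -8.8614e-04 = -171.9 MPa.

-172 MPa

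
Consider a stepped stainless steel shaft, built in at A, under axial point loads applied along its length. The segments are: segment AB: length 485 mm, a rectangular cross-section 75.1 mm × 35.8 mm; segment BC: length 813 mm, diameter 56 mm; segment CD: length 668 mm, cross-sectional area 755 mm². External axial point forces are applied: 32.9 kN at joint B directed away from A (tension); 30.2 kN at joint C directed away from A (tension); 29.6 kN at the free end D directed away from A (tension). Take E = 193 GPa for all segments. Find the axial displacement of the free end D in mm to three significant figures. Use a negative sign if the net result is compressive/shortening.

0.325 mm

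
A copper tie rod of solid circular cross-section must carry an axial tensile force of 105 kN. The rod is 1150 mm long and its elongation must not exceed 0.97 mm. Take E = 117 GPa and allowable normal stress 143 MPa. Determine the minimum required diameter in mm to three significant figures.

36.8 mm

Required area A ≥ P/σ_allow = 105000/143 = 734.3 mm².
For a solid circular section, d ≥ √(4A/π) = 30.58 mm.
Elongation limit: A ≥ PL/(Eδ_allow) = 105000·1150/(117000·0.97) = 1064 mm² ⇒ d ≥ 36.81 mm.
The elongation limit governs.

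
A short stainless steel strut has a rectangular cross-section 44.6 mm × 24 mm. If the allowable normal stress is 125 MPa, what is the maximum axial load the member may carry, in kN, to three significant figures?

134 kN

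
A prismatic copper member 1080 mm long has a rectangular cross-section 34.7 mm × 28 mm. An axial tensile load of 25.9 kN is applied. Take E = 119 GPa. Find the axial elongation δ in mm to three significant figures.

0.242 mm

A = 971.6 mm².
δ_mech = NL/(AE) = 25900·1080/(971.6·119000) = 0.2419 mm.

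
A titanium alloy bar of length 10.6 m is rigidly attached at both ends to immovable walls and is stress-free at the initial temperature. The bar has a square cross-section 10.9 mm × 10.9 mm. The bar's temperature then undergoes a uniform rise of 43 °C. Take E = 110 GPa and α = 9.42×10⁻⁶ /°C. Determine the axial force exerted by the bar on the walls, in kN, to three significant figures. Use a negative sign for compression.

Free thermal expansion αLΔT = 9.42e-6 · 10600 · 43 = 4.294 mm.
The walls impose strain ε = −(4.294)/10600 = -4.0506e-04; σ = Eε = 110000 · -4.0506e-04 = -44.56 MPa.
Wall reaction R = σ·A = -44.56·118.8 = -5294 N = -5.294 kN.

-5.29 kN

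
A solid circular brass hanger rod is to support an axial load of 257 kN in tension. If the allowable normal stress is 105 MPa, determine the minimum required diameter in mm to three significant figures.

55.8 mm

Required area A ≥ P/σ_allow = 257000/105 = 2448 mm².
For a solid circular section, d ≥ √(4A/π) = 55.82 mm.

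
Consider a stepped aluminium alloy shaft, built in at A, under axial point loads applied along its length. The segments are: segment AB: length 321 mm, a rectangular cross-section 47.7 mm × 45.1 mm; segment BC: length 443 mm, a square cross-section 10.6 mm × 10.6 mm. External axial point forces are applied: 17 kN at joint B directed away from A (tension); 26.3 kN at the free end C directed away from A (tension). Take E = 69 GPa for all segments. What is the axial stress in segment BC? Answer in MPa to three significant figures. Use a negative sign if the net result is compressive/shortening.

Internal axial forces (sectioning from the free end, tension +): N_BC = 26.3 kN, N_AB = 43.3 kN.
A_BC = 112.4 mm².
σ_BC = N_BC/A_BC = 26300/112.4 = 234.1 MPa.

234 MPa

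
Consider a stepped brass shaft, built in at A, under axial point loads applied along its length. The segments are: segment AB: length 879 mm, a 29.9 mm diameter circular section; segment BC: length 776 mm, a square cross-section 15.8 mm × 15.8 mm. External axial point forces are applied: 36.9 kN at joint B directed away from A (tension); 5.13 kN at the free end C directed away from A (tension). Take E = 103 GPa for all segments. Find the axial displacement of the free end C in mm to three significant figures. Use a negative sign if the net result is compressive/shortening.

Internal axial forces (sectioning from the free end, tension +): N_BC = 5.13 kN, N_AB = 42.03 kN.
A_AB = 702.2 mm².
A_BC = 249.6 mm².
δ_AB = 42030·879/(702.2·103000) = 0.5108 mm
δ_BC = 5130·776/(249.6·103000) = 0.1548 mm
δ = Σδ_i = 0.6657 mm.

0.666 mm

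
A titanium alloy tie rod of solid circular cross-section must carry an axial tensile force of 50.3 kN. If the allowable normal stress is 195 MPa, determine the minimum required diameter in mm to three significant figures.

18.1 mm

Required area A ≥ P/σ_allow = 50300/195 = 257.9 mm².
For a solid circular section, d ≥ √(4A/π) = 18.12 mm.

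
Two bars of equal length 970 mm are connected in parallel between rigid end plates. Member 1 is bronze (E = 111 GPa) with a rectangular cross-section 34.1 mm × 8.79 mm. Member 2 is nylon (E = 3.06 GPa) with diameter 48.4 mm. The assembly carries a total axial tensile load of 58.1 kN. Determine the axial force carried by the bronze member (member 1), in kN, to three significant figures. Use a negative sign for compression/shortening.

A_1 = 299.7 mm².
A_2 = 1840 mm².
Equal strain + equilibrium ⇒ each member carries load in proportion to AE: A₁E₁ = 33270000 N, A₂E₂ = 5630000 N, ΣAE = 38900000 N.
F₁ = P·A₁E₁/ΣAE = 58100·33270000/38900000 = 49690 N.

49.7 kN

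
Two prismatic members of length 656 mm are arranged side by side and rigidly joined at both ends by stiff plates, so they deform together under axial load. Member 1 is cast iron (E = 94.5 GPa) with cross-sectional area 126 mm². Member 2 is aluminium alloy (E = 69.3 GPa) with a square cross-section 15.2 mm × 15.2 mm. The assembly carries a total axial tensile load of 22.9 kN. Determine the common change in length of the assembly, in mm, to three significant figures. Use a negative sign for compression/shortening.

A_2 = 231 mm².
Equal strain + equilibrium ⇒ each member carries load in proportion to AE: A₁E₁ = 11910000 N, A₂E₂ = 16010000 N, ΣAE = 27920000 N.
δ = PL/ΣAE = 22900·656/27920000 = 0.5381 mm.

0.538 mm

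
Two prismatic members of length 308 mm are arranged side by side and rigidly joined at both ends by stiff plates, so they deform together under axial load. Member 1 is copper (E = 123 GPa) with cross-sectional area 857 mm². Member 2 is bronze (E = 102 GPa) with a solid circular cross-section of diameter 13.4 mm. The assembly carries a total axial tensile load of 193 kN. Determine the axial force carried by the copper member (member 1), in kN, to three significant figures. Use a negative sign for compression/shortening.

A_2 = 141 mm².
Equal strain + equilibrium ⇒ each member carries load in proportion to AE: A₁E₁ = 105400000 N, A₂E₂ = 14380000 N, ΣAE = 119800000 N.
F₁ = P·A₁E₁/ΣAE = 193000·105400000/119800000 = 169800 N.

170 kN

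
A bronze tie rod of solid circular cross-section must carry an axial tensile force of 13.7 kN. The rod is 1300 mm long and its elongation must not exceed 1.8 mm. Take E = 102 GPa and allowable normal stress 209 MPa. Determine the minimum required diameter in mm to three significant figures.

11.1 mm

Required area A ≥ P/σ_allow = 13700/209 = 65.55 mm².
For a solid circular section, d ≥ √(4A/π) = 9.136 mm.
Elongation limit: A ≥ PL/(Eδ_allow) = 13700·1300/(102000·1.8) = 97 mm² ⇒ d ≥ 11.11 mm.
The elongation limit governs.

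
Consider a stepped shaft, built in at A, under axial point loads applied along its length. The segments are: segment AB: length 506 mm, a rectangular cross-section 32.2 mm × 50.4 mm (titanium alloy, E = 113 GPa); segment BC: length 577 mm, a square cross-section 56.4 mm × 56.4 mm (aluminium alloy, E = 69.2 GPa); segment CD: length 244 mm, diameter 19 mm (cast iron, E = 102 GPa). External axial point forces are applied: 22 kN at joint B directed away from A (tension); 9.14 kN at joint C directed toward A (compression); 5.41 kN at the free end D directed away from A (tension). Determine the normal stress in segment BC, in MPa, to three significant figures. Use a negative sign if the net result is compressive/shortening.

Internal axial forces (sectioning from the free end, tension +): N_CD = 5.41 kN, N_BC = -3.73 kN, N_AB = 18.27 kN.
A_BC = 3181 mm².
σ_BC = N_BC/A_BC = -3730/3181 = -1.173 MPa.

-1.17 MPa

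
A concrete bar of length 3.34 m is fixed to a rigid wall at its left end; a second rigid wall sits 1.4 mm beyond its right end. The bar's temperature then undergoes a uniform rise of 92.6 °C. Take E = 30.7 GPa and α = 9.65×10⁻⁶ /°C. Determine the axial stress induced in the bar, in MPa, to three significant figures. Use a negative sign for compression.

Free thermal expansion αLΔT = 9.65e-6 · 3340 · 92.6 = 2.985 mm.
The walls engage after the gap closes; constrained expansion = 2.985 − 1.4 = 1.585 mm.
The walls impose strain ε = −(1.585)/3340 = -4.7443e-04; σ = Eε = 30700 · -4.7443e-04 = -14.56 MPa.

-14.6 MPa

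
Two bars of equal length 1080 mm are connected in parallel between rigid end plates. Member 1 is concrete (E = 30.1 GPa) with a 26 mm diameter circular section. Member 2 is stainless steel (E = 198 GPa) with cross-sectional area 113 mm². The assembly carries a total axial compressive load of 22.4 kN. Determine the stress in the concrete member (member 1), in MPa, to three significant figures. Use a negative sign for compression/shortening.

-17.6 MPa

A_1 = 530.9 mm².
Equal strain + equilibrium ⇒ each member carries load in proportion to AE: A₁E₁ = 15980000 N, A₂E₂ = 22370000 N, ΣAE = 38350000 N.
σ₁ = P·E₁/ΣAE = -22400·30100/38350000 = -17.58 MPa.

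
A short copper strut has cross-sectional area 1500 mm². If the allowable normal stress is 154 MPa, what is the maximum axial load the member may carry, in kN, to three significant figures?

231 kN

P_max = σ_allow · A = 154 · 1500 = 231000 N = 231 kN.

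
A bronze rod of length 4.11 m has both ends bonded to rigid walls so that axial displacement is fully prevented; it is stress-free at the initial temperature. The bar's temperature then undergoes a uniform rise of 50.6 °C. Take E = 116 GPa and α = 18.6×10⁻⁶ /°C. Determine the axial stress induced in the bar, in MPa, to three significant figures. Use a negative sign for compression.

Free thermal expansion αLΔT = 18.6e-6 · 4110 · 50.6 = 3.868 mm.
The walls impose strain ε = −(3.868)/4110 = -9.4116e-04; σ = Eε = 116000 · -9.4116e-04 = -109.2 MPa.

-109 MPa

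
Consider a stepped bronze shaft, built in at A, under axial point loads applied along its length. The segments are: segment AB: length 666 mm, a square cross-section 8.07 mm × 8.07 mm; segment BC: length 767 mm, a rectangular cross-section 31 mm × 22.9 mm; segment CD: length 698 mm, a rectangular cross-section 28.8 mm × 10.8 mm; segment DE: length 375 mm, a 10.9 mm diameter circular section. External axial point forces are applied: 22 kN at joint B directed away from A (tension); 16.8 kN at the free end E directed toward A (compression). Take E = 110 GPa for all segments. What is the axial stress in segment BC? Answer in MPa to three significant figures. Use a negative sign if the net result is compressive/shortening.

Internal axial forces (sectioning from the free end, tension +): N_DE = -16.8 kN, N_CD = -16.8 kN, N_BC = -16.8 kN, N_AB = 5.2 kN.
A_BC = 709.9 mm².
σ_BC = N_BC/A_BC = -16800/709.9 = -23.67 MPa.

-23.7 MPa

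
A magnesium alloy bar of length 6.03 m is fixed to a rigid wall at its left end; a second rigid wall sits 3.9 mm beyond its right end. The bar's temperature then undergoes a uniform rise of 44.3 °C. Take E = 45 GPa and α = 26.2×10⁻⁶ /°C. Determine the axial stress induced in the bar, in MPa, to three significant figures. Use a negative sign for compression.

-23.1 MPa

Free thermal expansion αLΔT = 26.2e-6 · 6030 · 44.3 = 6.999 mm.
The walls engage after the gap closes; constrained expansion = 6.999 − 3.9 = 3.099 mm.
The walls impose strain ε = −(3.099)/6030 = -5.1389e-04; σ = Eε = 45000 · -5.1389e-04 = -23.13 MPa.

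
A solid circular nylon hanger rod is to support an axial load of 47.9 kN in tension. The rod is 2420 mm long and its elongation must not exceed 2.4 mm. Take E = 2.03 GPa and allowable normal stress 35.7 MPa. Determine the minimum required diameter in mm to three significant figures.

Required area A ≥ P/σ_allow = 47900/35.7 = 1342 mm².
For a solid circular section, d ≥ √(4A/π) = 41.33 mm.
Elongation limit: A ≥ PL/(Eδ_allow) = 47900·2420/(2030·2.4) = 23790 mm² ⇒ d ≥ 174.1 mm.
The elongation limit governs.

174 mm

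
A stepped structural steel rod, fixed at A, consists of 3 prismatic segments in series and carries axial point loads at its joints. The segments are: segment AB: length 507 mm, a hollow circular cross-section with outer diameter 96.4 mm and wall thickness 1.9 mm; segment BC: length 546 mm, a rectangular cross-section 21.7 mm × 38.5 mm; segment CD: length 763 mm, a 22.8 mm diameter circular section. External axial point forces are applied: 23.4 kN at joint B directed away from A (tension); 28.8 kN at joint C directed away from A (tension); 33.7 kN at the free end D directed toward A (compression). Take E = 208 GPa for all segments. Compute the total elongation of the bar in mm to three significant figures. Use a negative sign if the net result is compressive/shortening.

Internal axial forces (sectioning from the free end, tension +): N_CD = -33.7 kN, N_BC = -4.9 kN, N_AB = 18.5 kN.
A_AB = 564.1 mm².
A_BC = 835.4 mm².
A_CD = 408.3 mm².
δ_AB = 18500·507/(564.1·208000) = 0.07994 mm
δ_BC = -4900·546/(835.4·208000) = -0.0154 mm
δ_CD = -33700·763/(408.3·208000) = -0.3028 mm
δ = Σδ_i = -0.2382 mm.

-0.238 mm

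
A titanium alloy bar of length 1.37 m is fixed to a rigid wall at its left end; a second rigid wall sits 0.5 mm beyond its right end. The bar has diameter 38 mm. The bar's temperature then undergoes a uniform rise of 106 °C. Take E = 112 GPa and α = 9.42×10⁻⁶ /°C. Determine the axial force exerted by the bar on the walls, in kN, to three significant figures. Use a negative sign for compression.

-80.5 kN

Free thermal expansion αLΔT = 9.42e-6 · 1370 · 106 = 1.368 mm.
The walls engage after the gap closes; constrained expansion = 1.368 − 0.5 = 0.868 mm.
The walls impose strain ε = −(0.868)/1370 = -6.3356e-04; σ = Eε = 112000 · -6.3356e-04 = -70.96 MPa.
Wall reaction R = σ·A = -70.96·1134 = -80470 N = -80.47 kN.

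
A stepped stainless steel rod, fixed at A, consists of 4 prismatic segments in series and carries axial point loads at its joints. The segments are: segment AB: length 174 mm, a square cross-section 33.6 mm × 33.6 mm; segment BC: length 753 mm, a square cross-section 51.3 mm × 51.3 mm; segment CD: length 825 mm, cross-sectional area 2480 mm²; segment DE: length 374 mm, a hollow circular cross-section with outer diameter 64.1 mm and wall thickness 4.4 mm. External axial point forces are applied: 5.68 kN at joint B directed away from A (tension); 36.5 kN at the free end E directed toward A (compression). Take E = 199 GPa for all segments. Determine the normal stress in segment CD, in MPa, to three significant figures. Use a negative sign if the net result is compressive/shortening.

Internal axial forces (sectioning from the free end, tension +): N_DE = -36.5 kN, N_CD = -36.5 kN, N_BC = -36.5 kN, N_AB = -30.82 kN.
σ_CD = N_CD/A_CD = -36500/2480 = -14.72 MPa.

-14.7 MPa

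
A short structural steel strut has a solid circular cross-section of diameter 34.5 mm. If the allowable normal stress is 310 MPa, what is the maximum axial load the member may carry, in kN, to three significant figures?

A = 934.8 mm².
P_max = σ_allow · A = 310 · 934.8 = 289800 N = 289.8 kN.

290 kN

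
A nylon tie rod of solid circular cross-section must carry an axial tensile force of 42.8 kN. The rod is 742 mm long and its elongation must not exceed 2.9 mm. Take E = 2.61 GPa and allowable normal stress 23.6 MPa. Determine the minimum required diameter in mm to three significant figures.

Required area A ≥ P/σ_allow = 42800/23.6 = 1814 mm².
For a solid circular section, d ≥ √(4A/π) = 48.05 mm.
Elongation limit: A ≥ PL/(Eδ_allow) = 42800·742/(2610·2.9) = 4196 mm² ⇒ d ≥ 73.09 mm.
The elongation limit governs.

73.1 mm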